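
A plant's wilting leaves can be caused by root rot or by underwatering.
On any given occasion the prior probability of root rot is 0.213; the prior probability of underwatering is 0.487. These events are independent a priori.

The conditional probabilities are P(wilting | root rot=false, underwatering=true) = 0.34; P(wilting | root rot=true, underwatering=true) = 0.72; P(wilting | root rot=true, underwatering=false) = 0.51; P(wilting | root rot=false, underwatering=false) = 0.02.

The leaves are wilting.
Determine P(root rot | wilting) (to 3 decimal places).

P(wilting) = 0.02×0.787×0.513 + 0.34×0.787×0.487 + 0.51×0.213×0.513 + 0.72×0.213×0.487 = 0.008075 + 0.130311 + 0.055727 + 0.074686 = 0.268799
Restricting to configurations with root rot present: 0.055727 + 0.074686 = 0.130413.
Hence the posterior is 0.130413/0.268799 ≈ 0.485.

P(root rot | wilting) ≈ 0.485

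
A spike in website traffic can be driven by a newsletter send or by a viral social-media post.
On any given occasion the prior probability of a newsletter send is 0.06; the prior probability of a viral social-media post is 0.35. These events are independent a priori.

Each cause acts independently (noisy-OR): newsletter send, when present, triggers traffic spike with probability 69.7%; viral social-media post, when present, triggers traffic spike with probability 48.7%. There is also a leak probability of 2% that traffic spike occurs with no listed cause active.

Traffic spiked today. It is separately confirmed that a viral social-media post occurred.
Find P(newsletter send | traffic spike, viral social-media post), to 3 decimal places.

Under noisy-OR, P(traffic spike | causes) = 1 − (1−0.02)·∏(1−qᵢ) over the active causes.
P(traffic spike | viral social-media post) = 0.49726·0.94 + 0.84767·0.06 = 0.467424 + 0.050860 = 0.518284
Of this, 0.050860 comes from 0.84767·0.06 (the newsletter send=true cases).
Hence the posterior is 0.050860/0.518284 ≈ 0.098.

P(newsletter send | traffic spike, viral social-media post) ≈ 0.098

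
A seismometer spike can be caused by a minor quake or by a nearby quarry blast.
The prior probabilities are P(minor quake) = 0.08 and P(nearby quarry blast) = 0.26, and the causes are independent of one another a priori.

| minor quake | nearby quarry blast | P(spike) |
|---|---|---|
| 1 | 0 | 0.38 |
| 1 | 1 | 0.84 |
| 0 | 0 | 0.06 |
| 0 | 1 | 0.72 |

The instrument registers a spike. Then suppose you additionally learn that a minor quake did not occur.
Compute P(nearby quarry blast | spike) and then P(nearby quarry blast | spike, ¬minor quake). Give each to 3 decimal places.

P(nearby quarry blast | spike) ≈ 0.750; P(nearby quarry blast | spike, ¬minor quake) ≈ 0.808

For the numerator, keep only nearby quarry blast=true terms: 0.172224 + 0.017472 = 0.189696
The normalizing constant is 0.06×0.92×0.74 + 0.72×0.92×0.26 + 0.38×0.08×0.74 + 0.84×0.08×0.26 = 0.253040
P(nearby quarry blast | spike) = 0.189696/0.253040 ≈ 0.750

Now also conditioning on minor quake≠true:
By total probability over both values of nearby quarry blast:
  P(spike | ¬minor quake) = 0.06·0.74 + 0.72·0.26
        = 0.044400 + 0.187200 = 0.231600
Keeping only the nearby quarry blast-present terms gives 0.187200, so
  P(nearby quarry blast | spike, ¬minor quake) = 0.187200 / 0.231600 ≈ 0.808
Ruling out minor quake raises the posterior on nearby quarry blast — the flip side of explaining away.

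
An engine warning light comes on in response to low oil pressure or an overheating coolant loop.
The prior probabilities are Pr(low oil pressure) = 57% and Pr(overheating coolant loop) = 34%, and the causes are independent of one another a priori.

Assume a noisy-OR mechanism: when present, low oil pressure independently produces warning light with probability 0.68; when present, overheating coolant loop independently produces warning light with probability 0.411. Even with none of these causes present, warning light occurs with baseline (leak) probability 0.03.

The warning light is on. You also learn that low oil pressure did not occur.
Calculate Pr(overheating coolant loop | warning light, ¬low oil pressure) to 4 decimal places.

Pr(overheating coolant loop | warning light, ¬low oil pressure) ≈ 0.8804

Under noisy-OR, P(warning light | causes) = 1 − (1−0.03)·∏(1−qᵢ) over the active causes.
P(warning light | ¬low oil pressure) = 0.03×0.66 + 0.42867×0.34 = 0.019800 + 0.145748 = 0.165548
Of this, 0.145748 comes from 0.42867×0.34 (the overheating coolant loop=true cases).
P(overheating coolant loop | warning light, ¬low oil pressure) = 0.145748 / 0.165548 ≈ 0.8804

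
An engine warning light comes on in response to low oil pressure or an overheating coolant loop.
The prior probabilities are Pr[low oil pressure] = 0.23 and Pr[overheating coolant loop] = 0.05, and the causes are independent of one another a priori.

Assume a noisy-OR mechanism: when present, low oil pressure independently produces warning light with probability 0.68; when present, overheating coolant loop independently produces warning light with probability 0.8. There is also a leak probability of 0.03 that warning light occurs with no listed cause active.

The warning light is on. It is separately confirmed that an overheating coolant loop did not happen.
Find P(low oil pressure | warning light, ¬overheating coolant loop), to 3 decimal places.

P(low oil pressure | warning light, ¬overheating coolant loop) ≈ 0.873

Under noisy-OR, P(warning light | causes) = 1 − (1−0.03)·∏(1−qᵢ) over the active causes.
P(warning light | ¬overheating coolant loop) = 0.03*0.77 + 0.6896*0.23 = 0.023100 + 0.158608 = 0.181708
The low oil pressure-present share is 0.6896*0.23 = 0.158608.
So P(low oil pressure | warning light, ¬overheating coolant loop) = 0.158608/0.181708 ≈ 0.873.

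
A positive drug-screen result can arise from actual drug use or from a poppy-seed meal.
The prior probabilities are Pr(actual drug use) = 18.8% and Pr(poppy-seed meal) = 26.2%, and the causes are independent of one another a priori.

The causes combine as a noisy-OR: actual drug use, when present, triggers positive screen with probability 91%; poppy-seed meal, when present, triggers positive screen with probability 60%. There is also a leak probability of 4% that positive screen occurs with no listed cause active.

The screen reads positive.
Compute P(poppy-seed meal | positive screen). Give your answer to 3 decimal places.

Under noisy-OR, P(positive screen | causes) = 1 − (1−0.04)·∏(1−qᵢ) over the active causes.
Enumerate the 4 (actual drug use, poppy-seed meal) configurations and weight by the priors:
  P(positive screen) = 0.04·0.812·0.738 + 0.616·0.812·0.262 + 0.9136·0.188·0.738 + 0.96544·0.188·0.262
        = 0.023970 + 0.131050 + 0.126757 + 0.047554 = 0.329331
Configurations with poppy-seed meal contribute 0.178604, so
  P(poppy-seed meal | positive screen) = 0.178604 / 0.329331 ≈ 0.542

P(poppy-seed meal | positive screen) ≈ 0.542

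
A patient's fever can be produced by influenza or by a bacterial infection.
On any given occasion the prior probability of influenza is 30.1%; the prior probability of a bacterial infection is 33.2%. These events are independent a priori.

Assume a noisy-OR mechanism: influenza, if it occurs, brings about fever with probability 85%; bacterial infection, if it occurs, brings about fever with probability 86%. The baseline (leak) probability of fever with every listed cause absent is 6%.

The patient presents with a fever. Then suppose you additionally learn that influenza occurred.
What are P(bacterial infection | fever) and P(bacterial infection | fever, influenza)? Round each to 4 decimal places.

Under noisy-OR, P(fever | causes) = 1 − (1−0.06)·∏(1−qᵢ) over the active causes.
P(fever) = 0.06*0.699*0.668 + 0.8684*0.699*0.332 + 0.859*0.301*0.668 + 0.98026*0.301*0.332 = 0.028016 + 0.201528 + 0.172717 + 0.097959 = 0.500220
Of this, 0.299487 comes from 0.201528 + 0.097959 (the bacterial infection=true cases).
Hence the posterior is 0.299487/0.500220 ≈ 0.5987.

With the extra evidence:
Weight on bacterial infection=true, given the evidence: 0.98026·0.332 = 0.325446
The normalizing constant is 0.859·0.668 + 0.98026·0.332 = 0.899258
Posterior = 0.325446 / 0.899258 ≈ 0.3619
The drop from 0.5987 to 0.3619 is the explaining-away (discounting) effect.

P(bacterial infection | fever) ≈ 0.5987; P(bacterial infection | fever, influenza) ≈ 0.3619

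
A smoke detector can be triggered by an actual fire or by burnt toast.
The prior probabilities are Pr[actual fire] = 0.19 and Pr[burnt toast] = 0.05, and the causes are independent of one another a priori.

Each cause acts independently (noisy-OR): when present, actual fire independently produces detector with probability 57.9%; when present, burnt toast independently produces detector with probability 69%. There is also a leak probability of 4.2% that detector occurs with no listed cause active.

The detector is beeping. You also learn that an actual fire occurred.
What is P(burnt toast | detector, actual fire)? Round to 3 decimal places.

Under noisy-OR, P(detector | causes) = 1 − (1−0.042)·∏(1−qᵢ) over the active causes.
Enumerate both values of burnt toast and weight by the priors:
  P(detector | actual fire) = 0.596682*0.95 + 0.874971*0.05
        = 0.566848 + 0.043749 = 0.610597
The terms with burnt toast present sum to 0.043749, so
  P(burnt toast | detector, actual fire) = 0.043749 / 0.610597 ≈ 0.072

P(burnt toast | detector, actual fire) ≈ 0.072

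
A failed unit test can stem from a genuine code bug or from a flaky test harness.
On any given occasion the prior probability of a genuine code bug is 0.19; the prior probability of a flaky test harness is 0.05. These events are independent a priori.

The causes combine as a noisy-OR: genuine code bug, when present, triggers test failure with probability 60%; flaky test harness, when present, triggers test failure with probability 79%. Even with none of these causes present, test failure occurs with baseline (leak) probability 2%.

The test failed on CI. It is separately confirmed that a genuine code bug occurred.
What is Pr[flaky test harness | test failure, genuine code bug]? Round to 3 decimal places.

Pr[flaky test harness | test failure, genuine code bug] ≈ 0.074

Under noisy-OR, P(test failure | causes) = 1 − (1−0.02)·∏(1−qᵢ) over the active causes.
Sum P(test failure|·) weighted by the priors over both values of flaky test harness:
  P(test failure | genuine code bug) = 0.608*0.95 + 0.91768*0.05
        = 0.577600 + 0.045884 = 0.623484
The terms with flaky test harness present sum to 0.045884, so
  P(flaky test harness | test failure, genuine code bug) = 0.045884 / 0.623484 ≈ 0.074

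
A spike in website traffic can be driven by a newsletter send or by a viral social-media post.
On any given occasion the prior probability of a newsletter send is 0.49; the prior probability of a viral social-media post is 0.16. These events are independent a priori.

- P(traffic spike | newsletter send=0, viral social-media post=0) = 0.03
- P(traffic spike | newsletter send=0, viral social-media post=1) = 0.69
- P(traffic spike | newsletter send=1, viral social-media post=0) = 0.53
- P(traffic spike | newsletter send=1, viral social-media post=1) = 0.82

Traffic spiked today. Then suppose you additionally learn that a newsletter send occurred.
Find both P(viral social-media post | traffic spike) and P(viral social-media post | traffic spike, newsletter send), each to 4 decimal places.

P(viral social-media post | traffic spike) ≈ 0.3430; P(viral social-media post | traffic spike, newsletter send) ≈ 0.2276

Weight on viral social-media post=true, given the evidence: 0.056304 + 0.064288 = 0.120592
Denominator P(traffic spike): 0.03·0.51·0.84 + 0.69·0.51·0.16 + 0.53·0.49·0.84 + 0.82·0.49·0.16 = 0.351592
Posterior = 0.120592 / 0.351592 ≈ 0.3430

Now condition on the additional information:
Numerator (weight on configurations with viral social-media post): 0.82·0.16 = 0.131200
The normalizing constant is 0.53·0.84 + 0.82·0.16 = 0.576400
P(viral social-media post | traffic spike, newsletter send) = 0.131200/0.576400 ≈ 0.2276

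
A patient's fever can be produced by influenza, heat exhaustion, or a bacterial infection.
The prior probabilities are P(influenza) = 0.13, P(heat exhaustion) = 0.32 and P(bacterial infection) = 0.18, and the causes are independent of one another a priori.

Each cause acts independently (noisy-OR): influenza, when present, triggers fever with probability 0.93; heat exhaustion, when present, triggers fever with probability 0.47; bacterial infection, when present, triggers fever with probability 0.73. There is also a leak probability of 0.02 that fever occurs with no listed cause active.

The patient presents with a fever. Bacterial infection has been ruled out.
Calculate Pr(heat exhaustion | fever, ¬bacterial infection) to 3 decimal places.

Pr(heat exhaustion | fever, ¬bacterial infection) ≈ 0.649

Under noisy-OR, P(fever | causes) = 1 − (1−0.02)·∏(1−qᵢ) over the active causes.
Enumerate the 4 (influenza, heat exhaustion) configurations and weight by the priors:
  P(fever | ¬bacterial infection) = 0.02·0.87·0.68 + 0.4806·0.87·0.32 + 0.9314·0.13·0.68 + 0.963642·0.13·0.32
        = 0.011832 + 0.133799 + 0.082336 + 0.040088 = 0.268055
The terms with heat exhaustion present sum to 0.173887, so
  P(heat exhaustion | fever, ¬bacterial infection) = 0.173887 / 0.268055 ≈ 0.649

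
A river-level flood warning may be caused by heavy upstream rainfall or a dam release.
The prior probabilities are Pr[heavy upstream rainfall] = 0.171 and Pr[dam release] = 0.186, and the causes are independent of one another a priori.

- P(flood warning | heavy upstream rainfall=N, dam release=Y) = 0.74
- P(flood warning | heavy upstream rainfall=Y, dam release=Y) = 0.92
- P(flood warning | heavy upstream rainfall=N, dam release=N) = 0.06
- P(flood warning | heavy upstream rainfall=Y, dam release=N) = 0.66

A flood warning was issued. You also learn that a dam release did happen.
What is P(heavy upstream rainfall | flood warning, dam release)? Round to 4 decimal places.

P(heavy upstream rainfall | flood warning, dam release) ≈ 0.2041

Sum P(flood warning|·) weighted by the priors over both values of heavy upstream rainfall:
  P(flood warning | dam release) = 0.74*0.829 + 0.92*0.171
        = 0.613460 + 0.157320 = 0.770780
The terms with heavy upstream rainfall present sum to 0.157320, so
  P(heavy upstream rainfall | flood warning, dam release) = 0.157320 / 0.770780 ≈ 0.2041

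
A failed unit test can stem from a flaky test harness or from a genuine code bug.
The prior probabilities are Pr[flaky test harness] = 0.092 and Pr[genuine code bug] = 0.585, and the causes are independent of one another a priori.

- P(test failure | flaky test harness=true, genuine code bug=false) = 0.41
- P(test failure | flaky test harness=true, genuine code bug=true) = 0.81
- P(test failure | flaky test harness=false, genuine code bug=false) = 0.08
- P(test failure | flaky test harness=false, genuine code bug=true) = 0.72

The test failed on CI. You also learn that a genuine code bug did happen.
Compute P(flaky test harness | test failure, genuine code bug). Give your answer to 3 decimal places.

P(flaky test harness | test failure, genuine code bug) ≈ 0.102

P(test failure | genuine code bug) = 0.72*0.908 + 0.81*0.092 = 0.653760 + 0.074520 = 0.728280
Restricting to configurations with flaky test harness present: 0.81*0.092 = 0.074520.
P(flaky test harness | test failure, genuine code bug) = 0.074520 / 0.728280 ≈ 0.102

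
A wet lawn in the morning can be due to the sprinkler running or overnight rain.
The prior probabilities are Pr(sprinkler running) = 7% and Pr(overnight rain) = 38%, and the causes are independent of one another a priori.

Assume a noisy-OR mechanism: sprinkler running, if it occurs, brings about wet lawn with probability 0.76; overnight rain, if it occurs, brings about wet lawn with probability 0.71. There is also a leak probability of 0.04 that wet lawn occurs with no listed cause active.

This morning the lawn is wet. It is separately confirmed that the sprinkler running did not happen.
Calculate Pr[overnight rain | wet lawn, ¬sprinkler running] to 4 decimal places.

Under noisy-OR, P(wet lawn | causes) = 1 − (1−0.04)·∏(1−qᵢ) over the active causes.
P(wet lawn | ¬sprinkler running) = 0.04*0.62 + 0.7216*0.38 = 0.024800 + 0.274208 = 0.299008
Restricting to configurations with overnight rain present: 0.7216*0.38 = 0.274208.
P(overnight rain | wet lawn, ¬sprinkler running) = 0.274208 / 0.299008 ≈ 0.9171

Pr[overnight rain | wet lawn, ¬sprinkler running] ≈ 0.9171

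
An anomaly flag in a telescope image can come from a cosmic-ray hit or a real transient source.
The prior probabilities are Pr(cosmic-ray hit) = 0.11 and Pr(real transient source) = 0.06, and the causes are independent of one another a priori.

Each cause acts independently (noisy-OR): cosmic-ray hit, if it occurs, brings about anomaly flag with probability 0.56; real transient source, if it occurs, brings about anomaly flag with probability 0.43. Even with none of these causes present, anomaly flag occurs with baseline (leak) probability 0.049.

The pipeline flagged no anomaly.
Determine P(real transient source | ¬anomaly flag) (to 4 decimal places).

P(real transient source | ¬anomaly flag) ≈ 0.0351

Under noisy-OR, P(anomaly flag | causes) = 1 − (1−0.049)·∏(1−qᵢ) over the active causes.
Sum P(¬anomaly flag|·) weighted by the priors over the 4 (cosmic-ray hit, real transient source) configurations:
  P(¬anomaly flag) = 0.951*0.89*0.94 + 0.54207*0.89*0.06 + 0.41844*0.11*0.94 + 0.238511*0.11*0.06
        = 0.795607 + 0.028947 + 0.043267 + 0.001574 = 0.869395
Keeping only the real transient source-present terms gives 0.030521, so
  P(real transient source | ¬anomaly flag) = 0.030521 / 0.869395 ≈ 0.0351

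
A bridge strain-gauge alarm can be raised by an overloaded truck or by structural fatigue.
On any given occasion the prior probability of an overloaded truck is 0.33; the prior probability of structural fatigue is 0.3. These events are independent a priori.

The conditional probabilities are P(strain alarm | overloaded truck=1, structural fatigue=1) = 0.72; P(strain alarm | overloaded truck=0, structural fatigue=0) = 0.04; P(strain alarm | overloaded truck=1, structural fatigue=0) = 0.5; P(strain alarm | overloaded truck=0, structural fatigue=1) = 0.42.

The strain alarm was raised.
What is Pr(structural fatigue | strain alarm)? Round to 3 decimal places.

Weight on structural fatigue=true, given the evidence: 0.084420 + 0.071280 = 0.155700
The normalizing constant is 0.04×0.67×0.7 + 0.42×0.67×0.3 + 0.5×0.33×0.7 + 0.72×0.33×0.3 = 0.289960
Posterior = 0.155700 / 0.289960 ≈ 0.537

Pr(structural fatigue | strain alarm) ≈ 0.537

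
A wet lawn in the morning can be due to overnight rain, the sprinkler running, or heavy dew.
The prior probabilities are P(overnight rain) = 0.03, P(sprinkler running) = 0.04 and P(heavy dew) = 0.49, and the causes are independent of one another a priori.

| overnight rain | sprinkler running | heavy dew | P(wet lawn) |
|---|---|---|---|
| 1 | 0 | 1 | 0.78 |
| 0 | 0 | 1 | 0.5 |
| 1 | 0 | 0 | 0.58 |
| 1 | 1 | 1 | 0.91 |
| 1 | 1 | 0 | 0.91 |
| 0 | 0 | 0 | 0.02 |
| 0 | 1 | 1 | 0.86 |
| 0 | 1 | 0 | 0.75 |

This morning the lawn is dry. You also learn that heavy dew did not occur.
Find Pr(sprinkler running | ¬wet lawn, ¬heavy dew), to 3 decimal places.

Pr(sprinkler running | ¬wet lawn, ¬heavy dew) ≈ 0.010

Numerator (weight on configurations with sprinkler running): 0.009700 + 0.000108 = 0.009808
The normalizing constant is 0.98·0.97·0.96 + 0.25·0.97·0.04 + 0.42·0.03·0.96 + 0.09·0.03·0.04 = 0.934480
Posterior = 0.009808 / 0.934480 ≈ 0.010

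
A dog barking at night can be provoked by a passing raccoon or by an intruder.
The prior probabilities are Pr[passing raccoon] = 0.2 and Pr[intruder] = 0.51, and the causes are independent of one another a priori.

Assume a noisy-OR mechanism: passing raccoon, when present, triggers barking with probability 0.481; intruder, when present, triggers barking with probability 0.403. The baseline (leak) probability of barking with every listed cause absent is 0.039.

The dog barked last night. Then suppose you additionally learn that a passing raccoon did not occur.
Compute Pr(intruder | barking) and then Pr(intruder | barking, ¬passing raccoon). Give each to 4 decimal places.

Pr(intruder | barking) ≈ 0.7922; Pr(intruder | barking, ¬passing raccoon) ≈ 0.9192

Under noisy-OR, P(barking | causes) = 1 − (1−0.039)·∏(1−qᵢ) over the active causes.
Enumerate the 4 (passing raccoon, intruder) configurations and weight by the priors:
  P(barking) = 0.039·0.8·0.49 + 0.426283·0.8·0.51 + 0.501241·0.2·0.49 + 0.702241·0.2·0.51
        = 0.015288 + 0.173923 + 0.049122 + 0.071629 = 0.309962
Keeping only the intruder-present terms gives 0.245552, so
  P(intruder | barking) = 0.245552 / 0.309962 ≈ 0.7922

Now condition on the additional information:
P(barking | ¬passing raccoon) = 0.039·0.49 + 0.426283·0.51 = 0.019110 + 0.217404 = 0.236514
The intruder-present share is 0.426283·0.51 = 0.217404.
Hence the posterior is 0.217404/0.236514 ≈ 0.9192.
With passing raccoon excluded, intruder must carry more of the explanatory weight for the barking.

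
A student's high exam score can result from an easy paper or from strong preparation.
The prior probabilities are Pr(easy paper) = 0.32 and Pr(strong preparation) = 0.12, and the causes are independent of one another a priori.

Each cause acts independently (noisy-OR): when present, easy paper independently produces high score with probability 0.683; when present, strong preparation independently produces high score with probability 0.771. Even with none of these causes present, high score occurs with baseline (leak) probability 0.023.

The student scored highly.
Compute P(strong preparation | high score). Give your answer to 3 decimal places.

Under noisy-OR, P(high score | causes) = 1 − (1−0.023)·∏(1−qᵢ) over the active causes.
Sum P(high score|·) weighted by the priors over the 4 (easy paper, strong preparation) configurations:
  P(high score) = 0.023·0.68·0.88 + 0.776267·0.68·0.12 + 0.690291·0.32·0.88 + 0.929077·0.32·0.12
        = 0.013763 + 0.063343 + 0.194386 + 0.035677 = 0.307169
Configurations with strong preparation contribute 0.099020, so
  P(strong preparation | high score) = 0.099020 / 0.307169 ≈ 0.322

P(strong preparation | high score) ≈ 0.322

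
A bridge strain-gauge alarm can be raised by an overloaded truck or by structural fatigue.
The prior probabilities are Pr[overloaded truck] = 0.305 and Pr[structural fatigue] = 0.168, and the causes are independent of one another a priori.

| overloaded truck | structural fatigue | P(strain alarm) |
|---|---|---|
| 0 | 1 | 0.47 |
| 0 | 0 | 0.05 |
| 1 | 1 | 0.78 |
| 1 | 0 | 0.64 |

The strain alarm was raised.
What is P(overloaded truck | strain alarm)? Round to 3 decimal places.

P(strain alarm) = 0.05*0.695*0.832 + 0.47*0.695*0.168 + 0.64*0.305*0.832 + 0.78*0.305*0.168 = 0.028912 + 0.054877 + 0.162406 + 0.039967 = 0.286162
The overloaded truck-present share is 0.162406 + 0.039967 = 0.202373.
Hence the posterior is 0.202373/0.286162 ≈ 0.707.

P(overloaded truck | strain alarm) ≈ 0.707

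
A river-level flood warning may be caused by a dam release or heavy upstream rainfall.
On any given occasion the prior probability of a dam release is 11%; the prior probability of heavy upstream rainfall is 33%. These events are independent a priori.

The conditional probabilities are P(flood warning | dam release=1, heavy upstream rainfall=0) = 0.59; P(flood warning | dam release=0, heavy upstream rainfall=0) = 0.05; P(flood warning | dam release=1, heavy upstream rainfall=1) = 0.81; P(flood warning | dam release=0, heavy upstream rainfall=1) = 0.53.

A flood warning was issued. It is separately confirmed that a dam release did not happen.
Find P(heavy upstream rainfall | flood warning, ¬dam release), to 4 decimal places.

Enumerate both values of heavy upstream rainfall and weight by the priors:
  P(flood warning | ¬dam release) = 0.05×0.67 + 0.53×0.33
        = 0.033500 + 0.174900 = 0.208400
The terms with heavy upstream rainfall present sum to 0.174900, so
  P(heavy upstream rainfall | flood warning, ¬dam release) = 0.174900 / 0.208400 ≈ 0.8393

P(heavy upstream rainfall | flood warning, ¬dam release) ≈ 0.8393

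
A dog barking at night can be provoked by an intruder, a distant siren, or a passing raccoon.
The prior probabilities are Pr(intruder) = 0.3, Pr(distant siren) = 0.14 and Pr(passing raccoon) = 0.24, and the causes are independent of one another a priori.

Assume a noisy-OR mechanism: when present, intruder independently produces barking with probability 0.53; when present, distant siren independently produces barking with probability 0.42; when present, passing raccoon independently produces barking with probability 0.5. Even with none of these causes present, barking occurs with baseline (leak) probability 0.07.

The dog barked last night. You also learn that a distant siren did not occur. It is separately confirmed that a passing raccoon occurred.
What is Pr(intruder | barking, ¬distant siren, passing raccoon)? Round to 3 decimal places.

Under noisy-OR, P(barking | causes) = 1 − (1−0.07)·∏(1−qᵢ) over the active causes.
P(barking | ¬distant siren, passing raccoon) = 0.535·0.7 + 0.78145·0.3 = 0.374500 + 0.234435 = 0.608935
Of this, 0.234435 comes from 0.78145·0.3 (the intruder=true cases).
So P(intruder | barking, ¬distant siren, passing raccoon) = 0.234435/0.608935 ≈ 0.385.

Pr(intruder | barking, ¬distant siren, passing raccoon) ≈ 0.385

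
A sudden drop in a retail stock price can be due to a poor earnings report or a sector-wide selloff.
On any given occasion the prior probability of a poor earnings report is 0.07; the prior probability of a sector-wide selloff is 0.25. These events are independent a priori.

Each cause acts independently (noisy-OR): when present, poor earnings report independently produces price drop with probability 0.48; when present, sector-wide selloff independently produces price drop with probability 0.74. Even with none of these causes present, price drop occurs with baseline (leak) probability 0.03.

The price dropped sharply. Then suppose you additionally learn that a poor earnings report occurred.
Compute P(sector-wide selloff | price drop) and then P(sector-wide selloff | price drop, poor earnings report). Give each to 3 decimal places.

Under noisy-OR, P(price drop | causes) = 1 − (1−0.03)·∏(1−qᵢ) over the active causes.
Weight on sector-wide selloff=true, given the evidence: 0.173864 + 0.015205 = 0.189069
Denominator P(price drop): 0.03×0.93×0.75 + 0.7478×0.93×0.25 + 0.4956×0.07×0.75 + 0.868856×0.07×0.25 = 0.236013
Posterior = 0.189069 / 0.236013 ≈ 0.801

With the extra evidence:
P(price drop | poor earnings report) = 0.4956·0.75 + 0.868856·0.25 = 0.371700 + 0.217214 = 0.588914
Restricting to configurations with sector-wide selloff present: 0.868856·0.25 = 0.217214.
Hence the posterior is 0.217214/0.588914 ≈ 0.369.
— poor earnings report explains away the evidence for sector-wide selloff.

P(sector-wide selloff | price drop) ≈ 0.801; P(sector-wide selloff | price drop, poor earnings report) ≈ 0.369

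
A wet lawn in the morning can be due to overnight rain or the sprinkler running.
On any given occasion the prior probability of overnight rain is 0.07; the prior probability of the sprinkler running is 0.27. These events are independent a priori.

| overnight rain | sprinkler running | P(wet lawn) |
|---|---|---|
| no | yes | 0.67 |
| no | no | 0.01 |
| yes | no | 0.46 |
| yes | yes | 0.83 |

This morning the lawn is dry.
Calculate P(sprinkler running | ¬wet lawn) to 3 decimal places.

Sum P(¬wet lawn|·) weighted by the priors over the 4 (overnight rain, sprinkler running) configurations:
  P(¬wet lawn) = 0.99·0.93·0.73 + 0.33·0.93·0.27 + 0.54·0.07·0.73 + 0.17·0.07·0.27
        = 0.672111 + 0.082863 + 0.027594 + 0.003213 = 0.785781
The terms with sprinkler running present sum to 0.086076, so
  P(sprinkler running | ¬wet lawn) = 0.086076 / 0.785781 ≈ 0.110

P(sprinkler running | ¬wet lawn) ≈ 0.110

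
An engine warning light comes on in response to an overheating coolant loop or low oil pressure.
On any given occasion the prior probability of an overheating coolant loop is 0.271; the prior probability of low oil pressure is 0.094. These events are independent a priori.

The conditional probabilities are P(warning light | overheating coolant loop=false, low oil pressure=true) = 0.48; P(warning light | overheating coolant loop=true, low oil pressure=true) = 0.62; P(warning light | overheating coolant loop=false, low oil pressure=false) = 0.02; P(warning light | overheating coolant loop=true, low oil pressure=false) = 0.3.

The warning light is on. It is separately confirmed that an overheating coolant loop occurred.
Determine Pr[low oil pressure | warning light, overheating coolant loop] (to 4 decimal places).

P(warning light | overheating coolant loop) = 0.3·0.906 + 0.62·0.094 = 0.271800 + 0.058280 = 0.330080
Of this, 0.058280 comes from 0.62·0.094 (the low oil pressure=true cases).
Hence the posterior is 0.058280/0.330080 ≈ 0.1766.

Pr[low oil pressure | warning light, overheating coolant loop] ≈ 0.1766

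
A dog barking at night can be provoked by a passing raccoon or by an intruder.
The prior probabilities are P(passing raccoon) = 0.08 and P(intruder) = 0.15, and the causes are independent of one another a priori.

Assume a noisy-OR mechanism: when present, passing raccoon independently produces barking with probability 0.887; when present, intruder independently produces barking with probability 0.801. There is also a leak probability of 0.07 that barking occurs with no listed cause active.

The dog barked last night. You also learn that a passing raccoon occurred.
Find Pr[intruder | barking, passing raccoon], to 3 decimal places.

Pr[intruder | barking, passing raccoon] ≈ 0.162

Under noisy-OR, P(barking | causes) = 1 − (1−0.07)·∏(1−qᵢ) over the active causes.
P(barking | passing raccoon) = 0.89491×0.85 + 0.979087×0.15 = 0.760674 + 0.146863 = 0.907537
Of this, 0.146863 comes from 0.979087×0.15 (the intruder=true cases).
P(intruder | barking, passing raccoon) = 0.146863 / 0.907537 ≈ 0.162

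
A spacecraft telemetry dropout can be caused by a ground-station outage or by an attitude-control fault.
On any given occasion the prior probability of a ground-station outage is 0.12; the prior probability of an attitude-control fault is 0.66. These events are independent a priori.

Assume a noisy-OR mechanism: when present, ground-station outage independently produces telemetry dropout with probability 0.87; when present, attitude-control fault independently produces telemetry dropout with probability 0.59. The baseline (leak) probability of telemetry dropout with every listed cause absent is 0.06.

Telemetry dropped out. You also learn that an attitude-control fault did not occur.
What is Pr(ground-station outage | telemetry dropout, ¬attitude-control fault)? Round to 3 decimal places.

Under noisy-OR, P(telemetry dropout | causes) = 1 − (1−0.06)·∏(1−qᵢ) over the active causes.
Enumerate both values of ground-station outage and weight by the priors:
  P(telemetry dropout | ¬attitude-control fault) = 0.06×0.88 + 0.8778×0.12
        = 0.052800 + 0.105336 = 0.158136
Configurations with ground-station outage contribute 0.105336, so
  P(ground-station outage | telemetry dropout, ¬attitude-control fault) = 0.105336 / 0.158136 ≈ 0.666

Pr(ground-station outage | telemetry dropout, ¬attitude-control fault) ≈ 0.666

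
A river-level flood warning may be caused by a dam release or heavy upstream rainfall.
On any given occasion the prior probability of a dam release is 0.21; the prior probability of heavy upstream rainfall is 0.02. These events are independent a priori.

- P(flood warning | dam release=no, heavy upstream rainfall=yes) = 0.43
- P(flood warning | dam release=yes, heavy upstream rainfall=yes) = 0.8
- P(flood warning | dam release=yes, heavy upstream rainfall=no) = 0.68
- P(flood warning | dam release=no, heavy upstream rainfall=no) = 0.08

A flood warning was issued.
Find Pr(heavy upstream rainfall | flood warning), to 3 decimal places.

By total probability over the 4 (dam release, heavy upstream rainfall) configurations:
  P(flood warning) = 0.08*0.79*0.98 + 0.43*0.79*0.02 + 0.68*0.21*0.98 + 0.8*0.21*0.02
        = 0.061936 + 0.006794 + 0.139944 + 0.003360 = 0.212034
Configurations with heavy upstream rainfall contribute 0.010154, so
  P(heavy upstream rainfall | flood warning) = 0.010154 / 0.212034 ≈ 0.048

Pr(heavy upstream rainfall | flood warning) ≈ 0.048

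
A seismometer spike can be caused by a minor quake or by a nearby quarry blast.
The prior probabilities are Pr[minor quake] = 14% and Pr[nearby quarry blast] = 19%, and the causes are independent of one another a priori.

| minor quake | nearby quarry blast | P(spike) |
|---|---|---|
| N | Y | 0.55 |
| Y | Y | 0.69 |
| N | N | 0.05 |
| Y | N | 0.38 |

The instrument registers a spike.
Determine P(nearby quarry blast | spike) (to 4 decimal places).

Weight on nearby quarry blast=true, given the evidence: 0.089870 + 0.018354 = 0.108224
The normalizing constant is 0.05*0.86*0.81 + 0.55*0.86*0.19 + 0.38*0.14*0.81 + 0.69*0.14*0.19 = 0.186146
Posterior = 0.108224 / 0.186146 ≈ 0.5814

P(nearby quarry blast | spike) ≈ 0.5814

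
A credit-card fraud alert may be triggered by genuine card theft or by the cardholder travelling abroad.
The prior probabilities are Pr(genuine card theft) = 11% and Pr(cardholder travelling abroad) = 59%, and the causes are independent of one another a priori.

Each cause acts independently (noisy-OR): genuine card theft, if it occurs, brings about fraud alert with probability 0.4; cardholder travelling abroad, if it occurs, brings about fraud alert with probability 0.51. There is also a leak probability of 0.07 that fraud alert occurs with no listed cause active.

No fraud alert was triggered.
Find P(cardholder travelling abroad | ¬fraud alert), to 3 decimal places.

P(cardholder travelling abroad | ¬fraud alert) ≈ 0.414

Under noisy-OR, P(fraud alert | causes) = 1 − (1−0.07)·∏(1−qᵢ) over the active causes.
P(¬fraud alert) = 0.93*0.89*0.41 + 0.4557*0.89*0.59 + 0.558*0.11*0.41 + 0.27342*0.11*0.59 = 0.339357 + 0.239288 + 0.025166 + 0.017745 = 0.621556
Of this, 0.257033 comes from 0.239288 + 0.017745 (the cardholder travelling abroad=true cases).
Hence the posterior is 0.257033/0.621556 ≈ 0.414.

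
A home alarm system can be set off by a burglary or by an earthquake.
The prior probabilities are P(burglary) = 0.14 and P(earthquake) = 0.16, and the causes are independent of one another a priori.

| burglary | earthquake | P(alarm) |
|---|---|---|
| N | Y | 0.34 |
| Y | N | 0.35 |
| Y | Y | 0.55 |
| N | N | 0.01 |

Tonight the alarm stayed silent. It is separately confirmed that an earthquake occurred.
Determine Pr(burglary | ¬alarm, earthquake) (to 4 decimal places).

P(¬alarm | earthquake) = 0.66×0.86 + 0.45×0.14 = 0.567600 + 0.063000 = 0.630600
Restricting to configurations with burglary present: 0.45×0.14 = 0.063000.
P(burglary | ¬alarm, earthquake) = 0.063000 / 0.630600 ≈ 0.0999

Pr(burglary | ¬alarm, earthquake) ≈ 0.0999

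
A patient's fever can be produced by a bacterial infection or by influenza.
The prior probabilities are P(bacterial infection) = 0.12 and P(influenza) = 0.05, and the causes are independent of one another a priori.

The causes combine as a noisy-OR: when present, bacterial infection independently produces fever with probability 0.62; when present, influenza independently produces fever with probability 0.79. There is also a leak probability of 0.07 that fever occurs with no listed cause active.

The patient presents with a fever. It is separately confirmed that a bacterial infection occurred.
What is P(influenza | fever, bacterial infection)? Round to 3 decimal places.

P(influenza | fever, bacterial infection) ≈ 0.070

Under noisy-OR, P(fever | causes) = 1 − (1−0.07)·∏(1−qᵢ) over the active causes.
For the numerator, keep only influenza=true terms: 0.925786×0.05 = 0.046289
Denominator P(fever | bacterial infection): 0.6466×0.95 + 0.925786×0.05 = 0.660559
P(influenza | fever, bacterial infection) = 0.046289/0.660559 ≈ 0.070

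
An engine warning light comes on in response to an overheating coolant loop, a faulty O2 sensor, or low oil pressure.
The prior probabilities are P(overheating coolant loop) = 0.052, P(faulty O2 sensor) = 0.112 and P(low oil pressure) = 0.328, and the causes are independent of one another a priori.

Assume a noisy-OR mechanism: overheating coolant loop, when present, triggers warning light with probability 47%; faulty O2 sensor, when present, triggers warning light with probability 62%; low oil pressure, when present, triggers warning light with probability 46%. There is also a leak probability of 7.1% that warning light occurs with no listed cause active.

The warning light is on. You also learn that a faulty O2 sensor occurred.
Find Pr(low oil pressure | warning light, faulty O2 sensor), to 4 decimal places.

Pr(low oil pressure | warning light, faulty O2 sensor) ≈ 0.3773

Under noisy-OR, P(warning light | causes) = 1 − (1−0.071)·∏(1−qᵢ) over the active causes.
P(warning light | faulty O2 sensor) = 0.64698*0.948*0.672 + 0.809369*0.948*0.328 + 0.812899*0.052*0.672 + 0.898966*0.052*0.328 = 0.412162 + 0.251668 + 0.028406 + 0.015333 = 0.707569
Of this, 0.267001 comes from 0.251668 + 0.015333 (the low oil pressure=true cases).
P(low oil pressure | warning light, faulty O2 sensor) = 0.267001 / 0.707569 ≈ 0.3773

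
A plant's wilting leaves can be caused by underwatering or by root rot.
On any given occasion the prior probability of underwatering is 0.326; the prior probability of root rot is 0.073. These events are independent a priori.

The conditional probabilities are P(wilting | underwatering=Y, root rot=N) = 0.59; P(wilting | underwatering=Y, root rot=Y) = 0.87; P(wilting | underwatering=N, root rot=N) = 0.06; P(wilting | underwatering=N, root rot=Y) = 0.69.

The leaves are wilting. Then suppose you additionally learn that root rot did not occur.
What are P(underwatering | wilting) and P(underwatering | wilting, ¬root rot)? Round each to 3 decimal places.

Weight on underwatering=true, given the evidence: 0.178299 + 0.020704 = 0.199003
Denominator P(wilting): 0.06×0.674×0.927 + 0.69×0.674×0.073 + 0.59×0.326×0.927 + 0.87×0.326×0.073 = 0.270440
Posterior = 0.199003 / 0.270440 ≈ 0.736

With the extra evidence:
Weight on underwatering=true, given the evidence: 0.59·0.326 = 0.192340
The normalizing constant is 0.06·0.674 + 0.59·0.326 = 0.232780
P(underwatering | wilting, ¬root rot) = 0.192340/0.232780 ≈ 0.826
With root rot excluded, underwatering must carry more of the explanatory weight for the wilting.

P(underwatering | wilting) ≈ 0.736; P(underwatering | wilting, ¬root rot) ≈ 0.826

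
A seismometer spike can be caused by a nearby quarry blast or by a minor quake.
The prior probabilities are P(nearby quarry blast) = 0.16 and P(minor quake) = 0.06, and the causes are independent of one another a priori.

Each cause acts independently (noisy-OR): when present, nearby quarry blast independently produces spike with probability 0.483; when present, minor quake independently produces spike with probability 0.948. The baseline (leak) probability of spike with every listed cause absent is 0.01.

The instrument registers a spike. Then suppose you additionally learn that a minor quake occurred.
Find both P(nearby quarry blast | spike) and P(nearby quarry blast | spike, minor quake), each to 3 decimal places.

Under noisy-OR, P(spike | causes) = 1 − (1−0.01)·∏(1−qᵢ) over the active causes.
By total probability over the 4 (nearby quarry blast, minor quake) configurations:
  P(spike) = 0.01·0.84·0.94 + 0.94852·0.84·0.06 + 0.48817·0.16·0.94 + 0.973385·0.16·0.06
        = 0.007896 + 0.047805 + 0.073421 + 0.009344 = 0.138466
The terms with nearby quarry blast present sum to 0.082765, so
  P(nearby quarry blast | spike) = 0.082765 / 0.138466 ≈ 0.598

Now also conditioning on minor quake=true:
Sum P(spike|·) weighted by the priors over both values of nearby quarry blast:
  P(spike | minor quake) = 0.94852*0.84 + 0.973385*0.16
        = 0.796757 + 0.155742 = 0.952499
Keeping only the nearby quarry blast-present terms gives 0.155742, so
  P(nearby quarry blast | spike, minor quake) = 0.155742 / 0.952499 ≈ 0.164

P(nearby quarry blast | spike) ≈ 0.598; P(nearby quarry blast | spike, minor quake) ≈ 0.164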